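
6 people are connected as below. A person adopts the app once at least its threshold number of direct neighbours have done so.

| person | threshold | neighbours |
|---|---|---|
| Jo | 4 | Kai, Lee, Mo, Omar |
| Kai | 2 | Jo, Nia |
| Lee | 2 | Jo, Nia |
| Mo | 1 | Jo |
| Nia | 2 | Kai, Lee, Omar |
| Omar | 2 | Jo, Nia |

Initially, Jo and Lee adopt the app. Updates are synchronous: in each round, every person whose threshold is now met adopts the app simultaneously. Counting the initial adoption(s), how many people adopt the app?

3

Round 1 — Jo, Lee adopt the app (initial).
Round 2 — checking thresholds:
  Kai: 1 of 2 neighbours < 2, not yet.
  Mo: 1 of 1 neighbours ≥ 1, adopts the app.
  Nia: 1 of 3 neighbours < 2, not yet.
  Omar: 1 of 2 neighbours < 2, not yet.
Round 3 — no new adoptions; cascade stops.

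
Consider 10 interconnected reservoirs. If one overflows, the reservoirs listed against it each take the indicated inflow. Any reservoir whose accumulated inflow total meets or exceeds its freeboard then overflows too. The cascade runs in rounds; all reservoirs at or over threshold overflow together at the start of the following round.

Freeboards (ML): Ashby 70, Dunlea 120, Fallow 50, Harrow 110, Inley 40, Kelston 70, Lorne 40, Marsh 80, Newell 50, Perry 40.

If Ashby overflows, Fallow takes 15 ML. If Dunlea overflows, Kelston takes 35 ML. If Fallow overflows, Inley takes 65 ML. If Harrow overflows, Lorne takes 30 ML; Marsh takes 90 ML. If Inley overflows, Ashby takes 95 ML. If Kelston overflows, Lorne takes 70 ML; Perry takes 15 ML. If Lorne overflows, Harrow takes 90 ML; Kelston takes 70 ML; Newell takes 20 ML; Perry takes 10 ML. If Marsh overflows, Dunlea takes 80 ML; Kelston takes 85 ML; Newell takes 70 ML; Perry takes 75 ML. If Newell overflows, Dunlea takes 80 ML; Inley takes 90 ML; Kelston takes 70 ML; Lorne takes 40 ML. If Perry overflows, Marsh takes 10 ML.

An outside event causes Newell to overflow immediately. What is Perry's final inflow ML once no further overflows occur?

25

Round 1 — Newell overflows (initial).
  Dunlea: +80 → 80 < 120
  Inley: +90 → 90 ≥ 40
  Kelston: +70 → 70 ≥ 70
  Lorne: +40 → 40 ≥ 40
Round 2 — Inley, Kelston, Lorne overflow.
  Ashby: +95 → 95 ≥ 70
  Harrow: +90 → 90 < 110
  Perry: +15+10 → 25 < 40
Round 3 — Ashby overflows.
  Fallow: +15 → 15 < 50
No further overflows.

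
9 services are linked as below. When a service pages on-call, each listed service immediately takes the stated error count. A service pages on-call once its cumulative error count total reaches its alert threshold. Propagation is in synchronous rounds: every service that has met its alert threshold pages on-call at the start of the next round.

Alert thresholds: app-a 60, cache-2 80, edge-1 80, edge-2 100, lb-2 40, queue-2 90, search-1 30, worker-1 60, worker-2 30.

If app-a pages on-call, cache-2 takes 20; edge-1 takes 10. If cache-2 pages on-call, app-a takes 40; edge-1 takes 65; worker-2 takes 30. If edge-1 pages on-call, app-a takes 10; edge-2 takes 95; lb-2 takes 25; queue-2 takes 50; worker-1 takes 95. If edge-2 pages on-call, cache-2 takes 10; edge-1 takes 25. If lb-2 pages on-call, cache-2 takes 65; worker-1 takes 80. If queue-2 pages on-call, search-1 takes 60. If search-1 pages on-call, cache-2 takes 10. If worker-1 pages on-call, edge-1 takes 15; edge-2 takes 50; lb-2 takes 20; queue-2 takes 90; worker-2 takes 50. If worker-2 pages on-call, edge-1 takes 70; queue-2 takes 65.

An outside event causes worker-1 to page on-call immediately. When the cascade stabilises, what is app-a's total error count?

Round 1 — worker-1 pages on-call (initial).
  edge-1: +15 → 15 < 80
  edge-2: +50 → 50 < 100
  lb-2: +20 → 20 < 40
  queue-2: +90 → 90 ≥ 90
  worker-2: +50 → 50 ≥ 30
Round 2 — queue-2, worker-2 page on-call.
  edge-1: +70 → 85 ≥ 80
  search-1: +60 → 60 ≥ 30
Round 3 — edge-1, search-1 page on-call.
  app-a: +10 → 10 < 60
  cache-2: +10 → 10 < 80
  edge-2: +95 → 145 ≥ 100
  lb-2: +25 → 45 ≥ 40
Round 4 — edge-2, lb-2 page on-call.
  cache-2: +10+65 → 85 ≥ 80
Round 5 — cache-2 pages on-call.
  app-a: +40 → 50 < 60
No further pages.

50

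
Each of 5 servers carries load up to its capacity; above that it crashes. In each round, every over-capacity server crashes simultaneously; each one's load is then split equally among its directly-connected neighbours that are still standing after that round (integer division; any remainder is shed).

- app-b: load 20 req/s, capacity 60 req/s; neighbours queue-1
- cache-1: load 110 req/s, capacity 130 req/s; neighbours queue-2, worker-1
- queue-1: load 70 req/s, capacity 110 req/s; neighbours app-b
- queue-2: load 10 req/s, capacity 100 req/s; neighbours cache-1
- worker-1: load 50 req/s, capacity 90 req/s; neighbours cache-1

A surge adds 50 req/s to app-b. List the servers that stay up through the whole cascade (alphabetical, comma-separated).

Round 1 — app-b at 70 > 60. app-b crashes.
  app-b sheds 70 req/s to queue-1: 70 each.
    queue-1: 70+70 = 140 > 110
Round 2 — queue-1 crashes.
  queue-1 sheds 140 req/s: no online neighbours, lost.
No further crashes.

cache-1, queue-2, worker-1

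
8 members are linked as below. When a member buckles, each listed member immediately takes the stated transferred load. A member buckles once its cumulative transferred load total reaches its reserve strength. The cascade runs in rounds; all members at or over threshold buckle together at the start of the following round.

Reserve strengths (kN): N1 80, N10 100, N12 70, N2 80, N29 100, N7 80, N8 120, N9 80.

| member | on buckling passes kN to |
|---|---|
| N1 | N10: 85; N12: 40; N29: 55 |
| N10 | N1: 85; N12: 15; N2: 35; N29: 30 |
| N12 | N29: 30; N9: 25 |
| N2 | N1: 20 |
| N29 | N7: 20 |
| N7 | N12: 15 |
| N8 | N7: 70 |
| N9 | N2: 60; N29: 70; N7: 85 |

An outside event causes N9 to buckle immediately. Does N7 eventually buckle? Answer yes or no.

yes

Round 1 — N9 buckles (initial).
  N2: +60 → 60 < 80
  N29: +70 → 70 < 100
  N7: +85 → 85 ≥ 80
Round 2 — N7 buckles.
  N12: +15 → 15 < 70
No further bucklings.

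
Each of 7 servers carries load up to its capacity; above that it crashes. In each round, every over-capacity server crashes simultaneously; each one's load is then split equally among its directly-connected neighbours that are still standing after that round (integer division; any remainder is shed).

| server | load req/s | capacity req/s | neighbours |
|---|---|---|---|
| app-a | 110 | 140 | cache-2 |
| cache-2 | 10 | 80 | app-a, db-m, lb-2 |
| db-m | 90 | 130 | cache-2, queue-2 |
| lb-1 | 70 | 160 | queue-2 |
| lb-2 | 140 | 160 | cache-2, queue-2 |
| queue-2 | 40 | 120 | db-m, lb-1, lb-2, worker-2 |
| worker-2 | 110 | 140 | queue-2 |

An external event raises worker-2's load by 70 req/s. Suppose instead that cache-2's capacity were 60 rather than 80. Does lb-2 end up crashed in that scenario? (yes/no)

With cache-2's capacity at 60:
Round 1 — worker-2 at 180 > 140. worker-2 crashes.
  worker-2 sheds 180 req/s to queue-2: 180 each.
    queue-2: 40+180 = 220 > 120
Round 2 — queue-2 crashes.
  queue-2 sheds 220 req/s to db-m, lb-1, lb-2: 73 each (1 lost).
    db-m: 90+73 = 163 > 130
    lb-1: 70+73 = 143 ≤ 160
    lb-2: 140+73 = 213 > 160
Round 3 — db-m, lb-2 crash.
  db-m sheds 163 req/s to cache-2: 163 each.
    cache-2: 10+163 = 173 > 60
  lb-2 sheds 213 req/s to cache-2: 213 each.
    cache-2: 173+213 = 386 > 60
Round 4 — cache-2 crashes.
  cache-2 sheds 386 req/s to app-a: 386 each.
    app-a: 110+386 = 496 > 140
Round 5 — app-a crashes.
  app-a sheds 496 req/s: no online neighbours, lost.
No further crashes.

yes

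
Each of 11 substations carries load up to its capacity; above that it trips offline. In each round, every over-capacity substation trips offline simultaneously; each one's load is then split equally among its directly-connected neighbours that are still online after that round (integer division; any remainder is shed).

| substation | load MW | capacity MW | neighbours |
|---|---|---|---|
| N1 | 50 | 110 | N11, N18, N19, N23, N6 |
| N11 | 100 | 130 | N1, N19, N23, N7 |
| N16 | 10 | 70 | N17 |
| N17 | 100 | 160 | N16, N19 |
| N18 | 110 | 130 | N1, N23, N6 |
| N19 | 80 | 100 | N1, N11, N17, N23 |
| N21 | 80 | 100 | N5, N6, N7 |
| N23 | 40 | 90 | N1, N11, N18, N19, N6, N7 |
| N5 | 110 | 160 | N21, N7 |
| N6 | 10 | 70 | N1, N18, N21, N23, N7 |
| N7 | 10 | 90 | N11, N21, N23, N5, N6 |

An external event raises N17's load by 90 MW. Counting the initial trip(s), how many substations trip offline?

11

Round 1 — N17 at 190 > 160. N17 trips offline.
  N17 sheds 190 MW to N16, N19: 95 each.
    N16: 10+95 = 105 > 70
    N19: 80+95 = 175 > 100
Round 2 — N16, N19 trip offline.
  N16 sheds 105 MW: no online neighbours, lost.
  N19 sheds 175 MW to N1, N11, N23: 58 each (1 lost).
    N1: 50+58 = 108 ≤ 110
    N11: 100+58 = 158 > 130
    N23: 40+58 = 98 > 90
Round 3 — N11, N23 trip offline.
  N11 sheds 158 MW to N1, N7: 79 each.
    N1: 108+79 = 187 > 110
    N7: 10+79 = 89 ≤ 90
  N23 sheds 98 MW to N1, N18, N6, N7: 24 each (2 lost).
    N1: 187+24 = 211 > 110
    N18: 110+24 = 134 > 130
    N6: 10+24 = 34 ≤ 70
    N7: 89+24 = 113 > 90
Round 4 — N1, N18, N7 trip offline.
  N1 sheds 211 MW to N6: 211 each.
    N6: 34+211 = 245 > 70
  N18 sheds 134 MW to N6: 134 each.
    N6: 245+134 = 379 > 70
  N7 sheds 113 MW to N21, N5, N6: 37 each (2 lost).
    N21: 80+37 = 117 > 100
    N5: 110+37 = 147 ≤ 160
    N6: 379+37 = 416 > 70
Round 5 — N21, N6 trip offline.
  N21 sheds 117 MW to N5: 117 each.
    N5: 147+117 = 264 > 160
  N6 sheds 416 MW: no online neighbours, lost.
Round 6 — N5 trips offline.
  N5 sheds 264 MW: no online neighbours, lost.
No further trips.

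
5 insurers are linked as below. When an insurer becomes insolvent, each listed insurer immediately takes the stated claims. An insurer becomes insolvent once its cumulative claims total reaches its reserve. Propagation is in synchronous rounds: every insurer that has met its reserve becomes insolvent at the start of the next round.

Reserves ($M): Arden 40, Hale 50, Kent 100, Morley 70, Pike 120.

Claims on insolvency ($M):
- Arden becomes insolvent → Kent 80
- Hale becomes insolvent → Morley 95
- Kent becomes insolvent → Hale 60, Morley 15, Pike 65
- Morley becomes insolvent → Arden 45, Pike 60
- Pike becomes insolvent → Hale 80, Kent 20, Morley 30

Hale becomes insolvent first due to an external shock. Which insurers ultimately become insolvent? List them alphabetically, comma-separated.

Round 1 — Hale becomes insolvent (initial).
  Morley: +95 → 95 ≥ 70
Round 2 — Morley becomes insolvent.
  Arden: +45 → 45 ≥ 40
  Pike: +60 → 60 < 120
Round 3 — Arden becomes insolvent.
  Kent: +80 → 80 < 100
No further insolvencies.

Arden, Hale, Morley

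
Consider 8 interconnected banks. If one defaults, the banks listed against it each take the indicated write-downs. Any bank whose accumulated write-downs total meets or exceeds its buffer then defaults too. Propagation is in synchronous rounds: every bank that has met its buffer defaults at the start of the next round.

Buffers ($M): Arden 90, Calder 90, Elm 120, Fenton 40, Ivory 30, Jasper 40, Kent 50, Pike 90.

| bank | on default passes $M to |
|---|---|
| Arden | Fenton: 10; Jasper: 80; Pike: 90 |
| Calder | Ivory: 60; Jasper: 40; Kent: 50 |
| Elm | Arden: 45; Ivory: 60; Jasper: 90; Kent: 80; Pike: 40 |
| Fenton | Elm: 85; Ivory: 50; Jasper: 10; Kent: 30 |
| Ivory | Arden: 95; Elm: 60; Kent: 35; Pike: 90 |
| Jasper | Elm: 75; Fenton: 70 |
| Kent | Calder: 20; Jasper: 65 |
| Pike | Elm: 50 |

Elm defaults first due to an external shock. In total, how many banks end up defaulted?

7

Round 1 — Elm defaults (initial).
  Arden: +45 → 45 < 90
  Ivory: +60 → 60 ≥ 30
  Jasper: +90 → 90 ≥ 40
  Kent: +80 → 80 ≥ 50
  Pike: +40 → 40 < 90
Round 2 — Ivory, Jasper, Kent default.
  Arden: +95 → 140 ≥ 90
  Calder: +20 → 20 < 90
  Fenton: +70 → 70 ≥ 40
  Pike: +90 → 130 ≥ 90
Round 3 — Arden, Fenton, Pike default.
No further defaults.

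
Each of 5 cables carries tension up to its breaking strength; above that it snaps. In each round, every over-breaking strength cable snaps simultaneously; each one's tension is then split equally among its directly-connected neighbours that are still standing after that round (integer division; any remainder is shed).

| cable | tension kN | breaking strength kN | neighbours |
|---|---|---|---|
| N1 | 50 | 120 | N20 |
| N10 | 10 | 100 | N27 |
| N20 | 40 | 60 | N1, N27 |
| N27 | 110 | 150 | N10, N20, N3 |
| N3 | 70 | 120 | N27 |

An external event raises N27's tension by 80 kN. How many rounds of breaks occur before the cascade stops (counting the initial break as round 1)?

3

Round 1 — N27 at 190 > 150. N27 snaps.
  N27 sheds 190 kN to N10, N20, N3: 63 each (1 lost).
    N10: 10+63 = 73 ≤ 100
    N20: 40+63 = 103 > 60
    N3: 70+63 = 133 > 120
Round 2 — N20, N3 snap.
  N20 sheds 103 kN to N1: 103 each.
    N1: 50+103 = 153 > 120
  N3 sheds 133 kN: no online neighbours, lost.
Round 3 — N1 snaps.
  N1 sheds 153 kN: no online neighbours, lost.
No further breaks.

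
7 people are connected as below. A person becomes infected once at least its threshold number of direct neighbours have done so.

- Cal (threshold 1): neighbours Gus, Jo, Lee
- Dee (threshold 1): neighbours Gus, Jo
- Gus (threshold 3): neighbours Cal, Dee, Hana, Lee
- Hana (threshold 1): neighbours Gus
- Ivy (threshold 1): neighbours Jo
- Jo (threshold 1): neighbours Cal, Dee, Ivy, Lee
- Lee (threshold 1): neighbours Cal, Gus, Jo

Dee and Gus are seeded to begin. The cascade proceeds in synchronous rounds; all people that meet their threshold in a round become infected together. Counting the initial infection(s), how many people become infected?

7

Round 1 — Dee, Gus become infected (initial).
Round 2 — checking thresholds:
  Cal: 1 of 3 neighbours ≥ 1, becomes infected.
  Hana: 1 of 1 neighbours ≥ 1, becomes infected.
  Jo: 1 of 4 neighbours ≥ 1, becomes infected.
  Lee: 1 of 3 neighbours ≥ 1, becomes infected.
Round 3 — checking thresholds:
  Ivy: 1 of 1 neighbours ≥ 1, becomes infected.
Round 4 — no new infections; cascade stops.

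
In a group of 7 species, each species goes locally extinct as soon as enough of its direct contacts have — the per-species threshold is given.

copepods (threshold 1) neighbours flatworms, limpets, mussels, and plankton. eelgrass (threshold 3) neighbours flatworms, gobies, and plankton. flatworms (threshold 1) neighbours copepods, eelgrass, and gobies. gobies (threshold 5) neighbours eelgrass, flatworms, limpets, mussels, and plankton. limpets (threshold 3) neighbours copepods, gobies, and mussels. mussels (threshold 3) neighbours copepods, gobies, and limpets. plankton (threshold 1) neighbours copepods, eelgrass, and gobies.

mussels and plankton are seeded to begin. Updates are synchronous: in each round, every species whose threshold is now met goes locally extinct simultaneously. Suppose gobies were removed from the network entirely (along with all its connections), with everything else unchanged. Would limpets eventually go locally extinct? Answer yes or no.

With gobies removed:
Round 1 — mussels, plankton go locally extinct (initial).
Round 2 — checking thresholds:
  copepods: 2 of 4 neighbours ≥ 1, goes locally extinct.
  eelgrass: 1 of 2 neighbours < 3, not yet.
  limpets: 1 of 2 neighbours < 3, not yet.
Round 3 — checking thresholds:
  eelgrass: 1 of 2 neighbours < 3, not yet.
  flatworms: 1 of 2 neighbours ≥ 1, goes locally extinct.
  limpets: 2 of 2 neighbours < 3, not yet.
Round 4 — no new extinctions; cascade stops.

no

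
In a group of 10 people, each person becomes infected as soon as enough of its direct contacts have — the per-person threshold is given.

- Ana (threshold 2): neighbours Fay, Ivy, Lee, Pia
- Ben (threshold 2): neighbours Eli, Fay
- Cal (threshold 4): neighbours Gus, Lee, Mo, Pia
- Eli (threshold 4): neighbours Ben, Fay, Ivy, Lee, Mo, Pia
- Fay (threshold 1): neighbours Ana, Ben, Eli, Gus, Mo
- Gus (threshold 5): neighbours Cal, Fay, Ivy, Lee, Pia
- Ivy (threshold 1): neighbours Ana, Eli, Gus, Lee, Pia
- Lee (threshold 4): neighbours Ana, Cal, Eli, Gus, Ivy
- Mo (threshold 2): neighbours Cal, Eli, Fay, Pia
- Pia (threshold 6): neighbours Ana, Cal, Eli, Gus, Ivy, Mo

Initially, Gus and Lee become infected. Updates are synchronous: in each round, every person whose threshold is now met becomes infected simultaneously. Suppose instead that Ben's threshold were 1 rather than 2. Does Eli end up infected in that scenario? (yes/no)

With Ben's threshold at 1:
Round 1 — Gus, Lee become infected (initial).
Round 2 — checking thresholds:
  Ana: 1 of 4 neighbours < 2, not yet.
  Cal: 2 of 4 neighbours < 4, not yet.
  Eli: 1 of 6 neighbours < 4, not yet.
  Fay: 1 of 5 neighbours ≥ 1, becomes infected.
  Ivy: 2 of 5 neighbours ≥ 1, becomes infected.
  Pia: 1 of 6 neighbours < 6, not yet.
Round 3 — checking thresholds:
  Ana: 3 of 4 neighbours ≥ 2, becomes infected.
  Ben: 1 of 2 neighbours ≥ 1, becomes infected.
  Cal: 2 of 4 neighbours < 4, not yet.
  Eli: 3 of 6 neighbours < 4, not yet.
  Mo: 1 of 4 neighbours < 2, not yet.
  Pia: 2 of 6 neighbours < 6, not yet.
Round 4 — checking thresholds:
  Cal: 2 of 4 neighbours < 4, not yet.
  Eli: 4 of 6 neighbours ≥ 4, becomes infected.
  Mo: 1 of 4 neighbours < 2, not yet.
  Pia: 3 of 6 neighbours < 6, not yet.
Round 5 — checking thresholds:
  Cal: 2 of 4 neighbours < 4, not yet.
  Mo: 2 of 4 neighbours ≥ 2, becomes infected.
  Pia: 4 of 6 neighbours < 6, not yet.
Round 6 — no new infections; cascade stops.

yes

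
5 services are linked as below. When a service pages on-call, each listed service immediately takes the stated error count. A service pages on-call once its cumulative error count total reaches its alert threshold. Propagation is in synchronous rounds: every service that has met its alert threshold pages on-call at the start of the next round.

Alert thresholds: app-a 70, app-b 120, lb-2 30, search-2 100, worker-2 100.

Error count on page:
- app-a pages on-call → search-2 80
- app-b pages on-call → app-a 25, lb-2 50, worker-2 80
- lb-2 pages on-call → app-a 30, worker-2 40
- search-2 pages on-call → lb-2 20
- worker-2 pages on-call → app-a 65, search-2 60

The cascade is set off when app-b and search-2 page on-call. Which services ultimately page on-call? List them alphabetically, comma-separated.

Round 1 — app-b, search-2 page on-call (initial).
  app-a: +25 → 25 < 70
  lb-2: +50+20 → 70 ≥ 30
  worker-2: +80 → 80 < 100
Round 2 — lb-2 pages on-call.
  app-a: +30 → 55 < 70
  worker-2: +40 → 120 ≥ 100
Round 3 — worker-2 pages on-call.
  app-a: +65 → 120 ≥ 70
Round 4 — app-a pages on-call.
No further pages.

app-a, app-b, lb-2, search-2, worker-2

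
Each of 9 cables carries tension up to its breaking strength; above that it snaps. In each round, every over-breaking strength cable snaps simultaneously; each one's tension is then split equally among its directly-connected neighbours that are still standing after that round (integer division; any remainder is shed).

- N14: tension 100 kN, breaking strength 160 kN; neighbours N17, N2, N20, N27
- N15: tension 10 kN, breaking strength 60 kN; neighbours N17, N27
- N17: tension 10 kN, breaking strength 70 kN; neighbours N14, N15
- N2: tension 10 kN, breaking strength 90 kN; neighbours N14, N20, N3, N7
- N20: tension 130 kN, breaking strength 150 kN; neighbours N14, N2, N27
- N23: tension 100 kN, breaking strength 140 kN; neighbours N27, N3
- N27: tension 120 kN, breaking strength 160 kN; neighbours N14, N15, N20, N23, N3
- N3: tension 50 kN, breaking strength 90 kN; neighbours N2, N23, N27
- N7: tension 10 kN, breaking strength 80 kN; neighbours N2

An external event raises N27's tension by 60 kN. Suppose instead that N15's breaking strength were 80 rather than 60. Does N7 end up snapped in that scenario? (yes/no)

With N15's breaking strength at 80:
Round 1 — N27 at 180 > 160. N27 snaps.
  N27 sheds 180 kN to N14, N15, N20, N23, N3: 36 each.
    N14: 100+36 = 136 ≤ 160
    N15: 10+36 = 46 ≤ 80
    N20: 130+36 = 166 > 150
    N23: 100+36 = 136 ≤ 140
    N3: 50+36 = 86 ≤ 90
Round 2 — N20 snaps.
  N20 sheds 166 kN to N14, N2: 83 each.
    N14: 136+83 = 219 > 160
    N2: 10+83 = 93 > 90
Round 3 — N14, N2 snap.
  N14 sheds 219 kN to N17: 219 each.
    N17: 10+219 = 229 > 70
  N2 sheds 93 kN to N3, N7: 46 each (1 lost).
    N3: 86+46 = 132 > 90
    N7: 10+46 = 56 ≤ 80
Round 4 — N17, N3 snap.
  N17 sheds 229 kN to N15: 229 each.
    N15: 46+229 = 275 > 80
  N3 sheds 132 kN to N23: 132 each.
    N23: 136+132 = 268 > 140
Round 5 — N15, N23 snap.
  N15 sheds 275 kN: no online neighbours, lost.
  N23 sheds 268 kN: no online neighbours, lost.
No further breaks.

no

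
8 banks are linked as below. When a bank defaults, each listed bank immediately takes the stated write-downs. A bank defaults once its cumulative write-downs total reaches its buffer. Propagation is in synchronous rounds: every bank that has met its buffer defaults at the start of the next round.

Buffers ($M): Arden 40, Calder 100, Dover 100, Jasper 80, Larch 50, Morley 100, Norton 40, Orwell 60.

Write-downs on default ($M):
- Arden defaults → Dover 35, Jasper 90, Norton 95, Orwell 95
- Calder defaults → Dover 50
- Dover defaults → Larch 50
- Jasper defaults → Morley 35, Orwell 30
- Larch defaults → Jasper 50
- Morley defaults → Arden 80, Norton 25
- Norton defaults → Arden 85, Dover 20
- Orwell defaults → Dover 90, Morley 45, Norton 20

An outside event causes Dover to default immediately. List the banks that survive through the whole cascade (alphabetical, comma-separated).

Arden, Calder, Jasper, Morley, Norton, Orwell

Round 1 — Dover defaults (initial).
  Larch: +50 → 50 ≥ 50
Round 2 — Larch defaults.
  Jasper: +50 → 50 < 80
No further defaults.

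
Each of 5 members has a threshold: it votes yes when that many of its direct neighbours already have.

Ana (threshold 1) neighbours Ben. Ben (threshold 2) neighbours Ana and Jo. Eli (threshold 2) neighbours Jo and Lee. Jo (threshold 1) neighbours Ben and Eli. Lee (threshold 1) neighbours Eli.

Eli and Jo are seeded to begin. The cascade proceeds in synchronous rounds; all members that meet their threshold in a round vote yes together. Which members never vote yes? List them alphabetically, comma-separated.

Round 1 — Eli, Jo vote yes (initial).
Round 2 — checking thresholds:
  Ben: 1 of 2 neighbours < 2, not yet.
  Lee: 1 of 1 neighbours ≥ 1, votes yes.
Round 3 — no new yes votes; cascade stops.

Ana, Ben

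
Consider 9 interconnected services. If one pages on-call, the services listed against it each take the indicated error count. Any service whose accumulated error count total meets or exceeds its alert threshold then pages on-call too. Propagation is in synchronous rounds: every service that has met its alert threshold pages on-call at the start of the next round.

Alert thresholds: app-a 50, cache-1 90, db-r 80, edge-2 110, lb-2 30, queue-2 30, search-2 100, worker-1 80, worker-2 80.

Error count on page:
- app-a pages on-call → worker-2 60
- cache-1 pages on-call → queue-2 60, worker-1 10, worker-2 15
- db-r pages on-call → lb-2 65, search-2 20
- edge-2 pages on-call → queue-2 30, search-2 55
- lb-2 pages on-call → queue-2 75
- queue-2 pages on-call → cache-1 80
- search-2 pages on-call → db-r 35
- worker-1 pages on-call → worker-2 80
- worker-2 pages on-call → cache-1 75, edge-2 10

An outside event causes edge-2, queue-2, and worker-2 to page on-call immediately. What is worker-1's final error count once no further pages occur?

Round 1 — edge-2, queue-2, worker-2 page on-call (initial).
  cache-1: +80+75 → 155 ≥ 90
  search-2: +55 → 55 < 100
Round 2 — cache-1 pages on-call.
  worker-1: +10 → 10 < 80
No further pages.

10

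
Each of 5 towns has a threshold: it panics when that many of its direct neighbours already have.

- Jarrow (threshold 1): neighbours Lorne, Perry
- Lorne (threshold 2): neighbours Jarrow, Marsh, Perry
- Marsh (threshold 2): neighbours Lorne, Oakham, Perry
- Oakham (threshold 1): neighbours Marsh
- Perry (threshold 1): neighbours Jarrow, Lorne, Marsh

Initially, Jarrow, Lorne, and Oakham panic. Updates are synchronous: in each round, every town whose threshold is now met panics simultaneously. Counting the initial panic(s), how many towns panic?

Round 1 — Jarrow, Lorne, Oakham panic (initial).
Round 2 — checking thresholds:
  Marsh: 2 of 3 neighbours ≥ 2, panics.
  Perry: 2 of 3 neighbours ≥ 1, panics.
Round 3 — no new panics; cascade stops.

5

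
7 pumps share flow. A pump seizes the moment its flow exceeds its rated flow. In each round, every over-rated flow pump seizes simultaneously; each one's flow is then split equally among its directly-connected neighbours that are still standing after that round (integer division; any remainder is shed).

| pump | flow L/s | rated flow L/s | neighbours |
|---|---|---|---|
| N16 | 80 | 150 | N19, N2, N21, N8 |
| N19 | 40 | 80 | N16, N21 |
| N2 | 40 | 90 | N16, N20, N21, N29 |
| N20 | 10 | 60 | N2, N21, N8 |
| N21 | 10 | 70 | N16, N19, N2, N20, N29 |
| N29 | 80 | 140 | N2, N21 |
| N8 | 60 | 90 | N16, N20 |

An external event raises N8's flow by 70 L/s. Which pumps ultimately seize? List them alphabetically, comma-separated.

N20, N8

Round 1 — N8 at 130 > 90. N8 seizes.
  N8 sheds 130 L/s to N16, N20: 65 each.
    N16: 80+65 = 145 ≤ 150
    N20: 10+65 = 75 > 60
Round 2 — N20 seizes.
  N20 sheds 75 L/s to N2, N21: 37 each (1 lost).
    N2: 40+37 = 77 ≤ 90
    N21: 10+37 = 47 ≤ 70
No further seizures.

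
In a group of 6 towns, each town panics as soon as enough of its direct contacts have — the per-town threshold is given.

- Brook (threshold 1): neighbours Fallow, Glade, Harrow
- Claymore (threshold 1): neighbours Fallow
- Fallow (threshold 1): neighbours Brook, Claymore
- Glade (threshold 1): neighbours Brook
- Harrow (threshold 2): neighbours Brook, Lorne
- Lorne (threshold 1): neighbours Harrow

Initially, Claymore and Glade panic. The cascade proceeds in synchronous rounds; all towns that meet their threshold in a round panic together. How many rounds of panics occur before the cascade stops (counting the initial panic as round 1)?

2

Round 1 — Claymore, Glade panic (initial).
Round 2 — checking thresholds:
  Brook: 1 of 3 neighbours ≥ 1, panics.
  Fallow: 1 of 2 neighbours ≥ 1, panics.
Round 3 — no new panics; cascade stops.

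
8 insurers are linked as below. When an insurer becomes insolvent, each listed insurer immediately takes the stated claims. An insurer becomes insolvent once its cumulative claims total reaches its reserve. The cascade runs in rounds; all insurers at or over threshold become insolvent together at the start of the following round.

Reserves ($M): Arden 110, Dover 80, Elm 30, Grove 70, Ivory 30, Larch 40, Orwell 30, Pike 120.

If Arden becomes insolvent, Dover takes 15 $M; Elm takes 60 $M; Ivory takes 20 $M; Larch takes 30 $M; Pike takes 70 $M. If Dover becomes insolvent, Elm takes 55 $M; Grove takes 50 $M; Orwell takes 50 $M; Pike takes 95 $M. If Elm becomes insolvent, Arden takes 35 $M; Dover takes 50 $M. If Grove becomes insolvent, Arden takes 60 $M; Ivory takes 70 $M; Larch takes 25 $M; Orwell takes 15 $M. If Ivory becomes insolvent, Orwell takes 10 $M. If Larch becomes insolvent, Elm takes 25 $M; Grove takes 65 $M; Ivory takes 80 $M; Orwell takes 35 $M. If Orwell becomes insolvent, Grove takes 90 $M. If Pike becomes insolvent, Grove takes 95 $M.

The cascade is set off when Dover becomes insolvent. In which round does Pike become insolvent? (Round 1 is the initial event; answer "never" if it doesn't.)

never

Round 1 — Dover becomes insolvent (initial).
  Elm: +55 → 55 ≥ 30
  Grove: +50 → 50 < 70
  Orwell: +50 → 50 ≥ 30
  Pike: +95 → 95 < 120
Round 2 — Elm, Orwell become insolvent.
  Arden: +35 → 35 < 110
  Grove: +90 → 140 ≥ 70
Round 3 — Grove becomes insolvent.
  Arden: +60 → 95 < 110
  Ivory: +70 → 70 ≥ 30
  Larch: +25 → 25 < 40
Round 4 — Ivory becomes insolvent.
No further insolvencies.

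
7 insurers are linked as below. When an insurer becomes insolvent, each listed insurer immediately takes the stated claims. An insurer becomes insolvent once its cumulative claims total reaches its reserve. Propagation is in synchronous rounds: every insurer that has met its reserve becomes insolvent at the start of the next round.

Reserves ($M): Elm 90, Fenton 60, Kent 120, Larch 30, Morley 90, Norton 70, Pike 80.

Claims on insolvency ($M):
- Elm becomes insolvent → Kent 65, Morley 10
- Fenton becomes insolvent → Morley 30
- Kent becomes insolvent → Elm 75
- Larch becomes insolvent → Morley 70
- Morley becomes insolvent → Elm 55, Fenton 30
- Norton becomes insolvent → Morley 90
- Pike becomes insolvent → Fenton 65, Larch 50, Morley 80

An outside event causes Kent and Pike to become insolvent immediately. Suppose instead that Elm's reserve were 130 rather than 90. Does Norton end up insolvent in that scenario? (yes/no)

With Elm's reserve at 130:
Round 1 — Kent, Pike become insolvent (initial).
  Elm: +75 → 75 < 130
  Fenton: +65 → 65 ≥ 60
  Larch: +50 → 50 ≥ 30
  Morley: +80 → 80 < 90
Round 2 — Fenton, Larch become insolvent.
  Morley: +30+70 → 180 ≥ 90
Round 3 — Morley becomes insolvent.
  Elm: +55 → 130 ≥ 130
Round 4 — Elm becomes insolvent.
No further insolvencies.

no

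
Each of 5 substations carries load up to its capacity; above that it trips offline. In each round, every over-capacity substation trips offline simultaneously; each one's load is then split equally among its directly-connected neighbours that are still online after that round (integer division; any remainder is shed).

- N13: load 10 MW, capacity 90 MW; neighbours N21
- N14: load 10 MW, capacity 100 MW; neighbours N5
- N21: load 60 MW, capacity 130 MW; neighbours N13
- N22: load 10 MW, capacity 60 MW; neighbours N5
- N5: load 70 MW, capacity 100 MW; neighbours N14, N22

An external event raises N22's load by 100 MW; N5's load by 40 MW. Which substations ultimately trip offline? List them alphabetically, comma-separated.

Round 1 — N22 at 110 > 60; N5 at 110 > 100. N22, N5 trip offline.
  N22 sheds 110 MW: no online neighbours, lost.
  N5 sheds 110 MW to N14: 110 each.
    N14: 10+110 = 120 > 100
Round 2 — N14 trips offline.
  N14 sheds 120 MW: no online neighbours, lost.
No further trips.

N14, N22, N5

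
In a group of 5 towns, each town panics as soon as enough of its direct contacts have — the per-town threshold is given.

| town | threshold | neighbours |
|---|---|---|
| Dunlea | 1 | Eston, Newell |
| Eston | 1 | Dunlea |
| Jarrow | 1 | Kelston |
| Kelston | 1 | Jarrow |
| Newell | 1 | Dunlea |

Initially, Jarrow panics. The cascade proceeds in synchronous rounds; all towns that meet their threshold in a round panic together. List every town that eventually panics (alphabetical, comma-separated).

Round 1 — Jarrow panics (initial).
Round 2 — checking thresholds:
  Kelston: 1 of 1 neighbours ≥ 1, panics.
Round 3 — no new panics; cascade stops.

Jarrow, Kelston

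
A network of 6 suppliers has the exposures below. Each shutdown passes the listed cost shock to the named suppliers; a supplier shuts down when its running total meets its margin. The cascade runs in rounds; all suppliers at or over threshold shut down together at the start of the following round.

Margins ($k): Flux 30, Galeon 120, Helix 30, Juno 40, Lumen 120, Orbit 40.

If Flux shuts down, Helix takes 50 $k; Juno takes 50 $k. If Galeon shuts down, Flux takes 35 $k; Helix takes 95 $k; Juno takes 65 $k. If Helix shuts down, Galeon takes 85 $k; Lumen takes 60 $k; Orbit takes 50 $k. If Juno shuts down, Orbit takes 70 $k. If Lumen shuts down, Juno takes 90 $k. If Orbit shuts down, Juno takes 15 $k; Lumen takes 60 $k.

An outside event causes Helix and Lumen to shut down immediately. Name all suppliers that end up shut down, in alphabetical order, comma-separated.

Helix, Juno, Lumen, Orbit

Round 1 — Helix, Lumen shut down (initial).
  Galeon: +85 → 85 < 120
  Juno: +90 → 90 ≥ 40
  Orbit: +50 → 50 ≥ 40
Round 2 — Juno, Orbit shut down.
No further shutdowns.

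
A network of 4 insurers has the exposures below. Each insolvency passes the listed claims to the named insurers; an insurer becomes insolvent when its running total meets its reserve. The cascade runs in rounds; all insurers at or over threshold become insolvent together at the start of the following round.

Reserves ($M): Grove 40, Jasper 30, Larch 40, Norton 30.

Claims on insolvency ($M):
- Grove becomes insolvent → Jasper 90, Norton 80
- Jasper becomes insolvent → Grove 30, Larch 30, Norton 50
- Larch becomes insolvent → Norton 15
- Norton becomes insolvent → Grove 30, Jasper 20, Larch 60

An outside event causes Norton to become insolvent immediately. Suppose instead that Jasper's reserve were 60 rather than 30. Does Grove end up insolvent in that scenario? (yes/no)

With Jasper's reserve at 60:
Round 1 — Norton becomes insolvent (initial).
  Grove: +30 → 30 < 40
  Jasper: +20 → 20 < 60
  Larch: +60 → 60 ≥ 40
Round 2 — Larch becomes insolvent.
No further insolvencies.

no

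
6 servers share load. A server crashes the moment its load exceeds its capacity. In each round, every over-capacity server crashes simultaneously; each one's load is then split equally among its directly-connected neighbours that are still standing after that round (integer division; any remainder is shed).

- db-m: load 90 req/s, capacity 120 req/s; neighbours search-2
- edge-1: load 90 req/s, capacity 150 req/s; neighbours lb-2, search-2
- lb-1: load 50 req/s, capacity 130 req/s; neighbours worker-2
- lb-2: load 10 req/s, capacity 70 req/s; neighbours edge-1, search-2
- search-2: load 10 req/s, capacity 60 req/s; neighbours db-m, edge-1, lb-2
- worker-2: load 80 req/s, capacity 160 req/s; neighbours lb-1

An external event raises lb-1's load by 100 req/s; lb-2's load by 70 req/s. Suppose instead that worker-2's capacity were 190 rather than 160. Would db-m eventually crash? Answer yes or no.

With worker-2's capacity at 190:
Round 1 — lb-1 at 150 > 130; lb-2 at 80 > 70. lb-1, lb-2 crash.
  lb-1 sheds 150 req/s to worker-2: 150 each.
    worker-2: 80+150 = 230 > 190
  lb-2 sheds 80 req/s to edge-1, search-2: 40 each.
    edge-1: 90+40 = 130 ≤ 150
    search-2: 10+40 = 50 ≤ 60
Round 2 — worker-2 crashes.
  worker-2 sheds 230 req/s: no online neighbours, lost.
No further crashes.

no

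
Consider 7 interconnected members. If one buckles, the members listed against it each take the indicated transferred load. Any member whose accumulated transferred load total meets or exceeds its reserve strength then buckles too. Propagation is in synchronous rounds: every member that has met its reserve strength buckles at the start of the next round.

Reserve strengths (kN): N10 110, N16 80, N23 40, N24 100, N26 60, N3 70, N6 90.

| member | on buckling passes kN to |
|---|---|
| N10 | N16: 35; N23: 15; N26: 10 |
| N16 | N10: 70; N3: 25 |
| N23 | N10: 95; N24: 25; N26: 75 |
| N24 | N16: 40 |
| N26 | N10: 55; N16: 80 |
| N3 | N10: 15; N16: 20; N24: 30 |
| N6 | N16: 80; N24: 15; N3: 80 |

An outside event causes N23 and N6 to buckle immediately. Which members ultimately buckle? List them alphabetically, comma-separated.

N10, N16, N23, N26, N3, N6

Round 1 — N23, N6 buckle (initial).
  N10: +95 → 95 < 110
  N16: +80 → 80 ≥ 80
  N24: +25+15 → 40 < 100
  N26: +75 → 75 ≥ 60
  N3: +80 → 80 ≥ 70
Round 2 — N16, N26, N3 buckle.
  N10: +70+55+15 → 235 ≥ 110
  N24: +30 → 70 < 100
Round 3 — N10 buckles.
No further bucklings.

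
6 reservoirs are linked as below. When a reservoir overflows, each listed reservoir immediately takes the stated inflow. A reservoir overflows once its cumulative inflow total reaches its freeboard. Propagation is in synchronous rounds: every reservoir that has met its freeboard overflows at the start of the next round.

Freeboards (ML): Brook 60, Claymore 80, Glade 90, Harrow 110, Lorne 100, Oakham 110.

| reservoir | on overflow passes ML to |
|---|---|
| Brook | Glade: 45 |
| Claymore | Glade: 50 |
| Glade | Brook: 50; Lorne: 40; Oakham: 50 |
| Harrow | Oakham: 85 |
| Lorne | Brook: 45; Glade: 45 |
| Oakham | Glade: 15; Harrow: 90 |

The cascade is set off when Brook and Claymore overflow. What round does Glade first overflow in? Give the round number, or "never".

Round 1 — Brook, Claymore overflow (initial).
  Glade: +45+50 → 95 ≥ 90
Round 2 — Glade overflows.
  Lorne: +40 → 40 < 100
  Oakham: +50 → 50 < 110
No further overflows.

2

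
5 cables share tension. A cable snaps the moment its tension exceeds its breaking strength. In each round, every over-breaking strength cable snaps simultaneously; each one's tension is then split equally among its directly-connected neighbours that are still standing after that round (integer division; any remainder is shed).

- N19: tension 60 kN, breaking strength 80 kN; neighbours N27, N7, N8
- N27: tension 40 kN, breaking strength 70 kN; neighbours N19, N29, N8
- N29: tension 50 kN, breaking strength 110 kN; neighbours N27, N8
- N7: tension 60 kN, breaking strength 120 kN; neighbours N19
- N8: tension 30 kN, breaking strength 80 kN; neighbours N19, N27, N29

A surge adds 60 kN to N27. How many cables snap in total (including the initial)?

Round 1 — N27 at 100 > 70. N27 snaps.
  N27 sheds 100 kN to N19, N29, N8: 33 each (1 lost).
    N19: 60+33 = 93 > 80
    N29: 50+33 = 83 ≤ 110
    N8: 30+33 = 63 ≤ 80
Round 2 — N19 snaps.
  N19 sheds 93 kN to N7, N8: 46 each (1 lost).
    N7: 60+46 = 106 ≤ 120
    N8: 63+46 = 109 > 80
Round 3 — N8 snaps.
  N8 sheds 109 kN to N29: 109 each.
    N29: 83+109 = 192 > 110
Round 4 — N29 snaps.
  N29 sheds 192 kN: no online neighbours, lost.
No further breaks.

4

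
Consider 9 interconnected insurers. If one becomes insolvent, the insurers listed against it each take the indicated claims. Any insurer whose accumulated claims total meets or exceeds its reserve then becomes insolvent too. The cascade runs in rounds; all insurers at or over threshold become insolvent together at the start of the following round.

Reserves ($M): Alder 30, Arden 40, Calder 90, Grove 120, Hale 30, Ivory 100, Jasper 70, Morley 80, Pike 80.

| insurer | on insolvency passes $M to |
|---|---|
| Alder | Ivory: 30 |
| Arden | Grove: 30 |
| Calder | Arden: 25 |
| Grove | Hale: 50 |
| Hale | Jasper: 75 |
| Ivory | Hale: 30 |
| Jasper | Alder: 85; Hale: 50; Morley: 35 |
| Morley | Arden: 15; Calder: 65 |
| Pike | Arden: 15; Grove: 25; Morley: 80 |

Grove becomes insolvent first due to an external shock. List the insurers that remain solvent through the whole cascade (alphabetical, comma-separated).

Arden, Calder, Ivory, Morley, Pike

Round 1 — Grove becomes insolvent (initial).
  Hale: +50 → 50 ≥ 30
Round 2 — Hale becomes insolvent.
  Jasper: +75 → 75 ≥ 70
Round 3 — Jasper becomes insolvent.
  Alder: +85 → 85 ≥ 30
  Morley: +35 → 35 < 80
Round 4 — Alder becomes insolvent.
  Ivory: +30 → 30 < 100
No further insolvencies.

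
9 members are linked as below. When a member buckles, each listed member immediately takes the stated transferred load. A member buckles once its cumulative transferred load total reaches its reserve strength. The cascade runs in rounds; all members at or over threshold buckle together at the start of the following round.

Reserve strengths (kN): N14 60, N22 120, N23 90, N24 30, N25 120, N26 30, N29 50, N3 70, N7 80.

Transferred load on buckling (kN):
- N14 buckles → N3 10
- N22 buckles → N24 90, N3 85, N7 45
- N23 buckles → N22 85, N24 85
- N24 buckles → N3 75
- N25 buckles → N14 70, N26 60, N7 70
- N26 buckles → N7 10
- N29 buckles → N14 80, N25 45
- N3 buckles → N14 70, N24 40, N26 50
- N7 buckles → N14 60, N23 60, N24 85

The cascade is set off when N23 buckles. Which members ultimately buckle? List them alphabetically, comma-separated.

Round 1 — N23 buckles (initial).
  N22: +85 → 85 < 120
  N24: +85 → 85 ≥ 30
Round 2 — N24 buckles.
  N3: +75 → 75 ≥ 70
Round 3 — N3 buckles.
  N14: +70 → 70 ≥ 60
  N26: +50 → 50 ≥ 30
Round 4 — N14, N26 buckle.
  N7: +10 → 10 < 80
No further bucklings.

N14, N23, N24, N26, N3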